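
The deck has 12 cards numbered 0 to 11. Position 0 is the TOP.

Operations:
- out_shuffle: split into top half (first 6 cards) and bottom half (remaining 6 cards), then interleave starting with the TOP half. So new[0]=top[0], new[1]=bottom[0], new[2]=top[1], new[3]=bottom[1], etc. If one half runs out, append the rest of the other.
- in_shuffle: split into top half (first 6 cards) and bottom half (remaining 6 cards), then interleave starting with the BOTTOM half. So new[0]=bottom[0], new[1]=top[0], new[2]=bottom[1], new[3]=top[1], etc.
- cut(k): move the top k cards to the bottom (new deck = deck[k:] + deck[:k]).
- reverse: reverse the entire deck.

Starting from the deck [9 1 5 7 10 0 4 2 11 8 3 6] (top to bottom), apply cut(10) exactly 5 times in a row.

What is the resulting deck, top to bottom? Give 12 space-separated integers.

Answer: 5 7 10 0 4 2 11 8 3 6 9 1

Derivation:
After op 1 (cut(10)): [3 6 9 1 5 7 10 0 4 2 11 8]
After op 2 (cut(10)): [11 8 3 6 9 1 5 7 10 0 4 2]
After op 3 (cut(10)): [4 2 11 8 3 6 9 1 5 7 10 0]
After op 4 (cut(10)): [10 0 4 2 11 8 3 6 9 1 5 7]
After op 5 (cut(10)): [5 7 10 0 4 2 11 8 3 6 9 1]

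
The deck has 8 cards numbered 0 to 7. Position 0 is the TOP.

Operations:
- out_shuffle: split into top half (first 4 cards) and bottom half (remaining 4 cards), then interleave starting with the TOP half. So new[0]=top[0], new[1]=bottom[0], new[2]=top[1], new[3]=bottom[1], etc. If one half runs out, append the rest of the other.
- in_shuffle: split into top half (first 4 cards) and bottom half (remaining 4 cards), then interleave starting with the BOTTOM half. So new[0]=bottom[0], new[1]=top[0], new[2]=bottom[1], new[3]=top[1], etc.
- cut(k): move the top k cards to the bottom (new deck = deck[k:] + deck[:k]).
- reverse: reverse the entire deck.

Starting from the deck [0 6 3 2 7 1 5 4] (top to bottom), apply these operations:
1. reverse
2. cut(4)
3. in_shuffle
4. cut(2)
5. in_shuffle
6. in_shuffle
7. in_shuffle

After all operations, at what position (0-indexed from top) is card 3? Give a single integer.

After op 1 (reverse): [4 5 1 7 2 3 6 0]
After op 2 (cut(4)): [2 3 6 0 4 5 1 7]
After op 3 (in_shuffle): [4 2 5 3 1 6 7 0]
After op 4 (cut(2)): [5 3 1 6 7 0 4 2]
After op 5 (in_shuffle): [7 5 0 3 4 1 2 6]
After op 6 (in_shuffle): [4 7 1 5 2 0 6 3]
After op 7 (in_shuffle): [2 4 0 7 6 1 3 5]
Card 3 is at position 6.

Answer: 6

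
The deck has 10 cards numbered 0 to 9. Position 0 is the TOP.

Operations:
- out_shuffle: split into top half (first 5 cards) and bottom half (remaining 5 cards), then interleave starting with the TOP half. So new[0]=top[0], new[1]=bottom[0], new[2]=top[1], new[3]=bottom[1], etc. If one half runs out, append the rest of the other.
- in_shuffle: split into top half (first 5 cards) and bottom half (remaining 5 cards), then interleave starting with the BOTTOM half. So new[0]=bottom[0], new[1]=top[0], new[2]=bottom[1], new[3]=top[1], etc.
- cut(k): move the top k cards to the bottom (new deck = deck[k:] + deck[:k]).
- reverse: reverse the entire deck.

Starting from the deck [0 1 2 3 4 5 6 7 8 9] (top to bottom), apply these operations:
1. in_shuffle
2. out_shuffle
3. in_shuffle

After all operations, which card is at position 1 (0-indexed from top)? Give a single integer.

Answer: 5

Derivation:
After op 1 (in_shuffle): [5 0 6 1 7 2 8 3 9 4]
After op 2 (out_shuffle): [5 2 0 8 6 3 1 9 7 4]
After op 3 (in_shuffle): [3 5 1 2 9 0 7 8 4 6]
Position 1: card 5.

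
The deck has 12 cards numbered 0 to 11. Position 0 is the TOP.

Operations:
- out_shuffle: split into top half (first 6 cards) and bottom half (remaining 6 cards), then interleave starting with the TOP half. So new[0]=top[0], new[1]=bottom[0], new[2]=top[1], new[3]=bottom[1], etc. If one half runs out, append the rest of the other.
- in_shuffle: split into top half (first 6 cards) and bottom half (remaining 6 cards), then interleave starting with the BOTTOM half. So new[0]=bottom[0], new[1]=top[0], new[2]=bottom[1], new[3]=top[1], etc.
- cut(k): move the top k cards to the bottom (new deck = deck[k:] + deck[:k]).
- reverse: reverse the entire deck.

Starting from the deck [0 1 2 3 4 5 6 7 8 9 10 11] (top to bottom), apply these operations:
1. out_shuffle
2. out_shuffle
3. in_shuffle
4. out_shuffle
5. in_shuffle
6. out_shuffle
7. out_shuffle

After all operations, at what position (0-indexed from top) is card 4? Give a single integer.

After op 1 (out_shuffle): [0 6 1 7 2 8 3 9 4 10 5 11]
After op 2 (out_shuffle): [0 3 6 9 1 4 7 10 2 5 8 11]
After op 3 (in_shuffle): [7 0 10 3 2 6 5 9 8 1 11 4]
After op 4 (out_shuffle): [7 5 0 9 10 8 3 1 2 11 6 4]
After op 5 (in_shuffle): [3 7 1 5 2 0 11 9 6 10 4 8]
After op 6 (out_shuffle): [3 11 7 9 1 6 5 10 2 4 0 8]
After op 7 (out_shuffle): [3 5 11 10 7 2 9 4 1 0 6 8]
Card 4 is at position 7.

Answer: 7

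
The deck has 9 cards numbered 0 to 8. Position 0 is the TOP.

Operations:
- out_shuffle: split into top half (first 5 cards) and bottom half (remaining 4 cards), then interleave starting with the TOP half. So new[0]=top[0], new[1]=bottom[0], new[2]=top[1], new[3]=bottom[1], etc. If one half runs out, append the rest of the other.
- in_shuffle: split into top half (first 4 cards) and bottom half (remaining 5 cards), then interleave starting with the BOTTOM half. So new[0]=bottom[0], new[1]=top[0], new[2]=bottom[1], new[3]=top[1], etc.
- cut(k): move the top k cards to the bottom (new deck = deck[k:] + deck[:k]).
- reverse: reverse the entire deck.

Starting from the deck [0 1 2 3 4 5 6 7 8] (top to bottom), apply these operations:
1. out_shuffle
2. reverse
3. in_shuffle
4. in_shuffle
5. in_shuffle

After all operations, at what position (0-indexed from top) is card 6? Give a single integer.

Answer: 2

Derivation:
After op 1 (out_shuffle): [0 5 1 6 2 7 3 8 4]
After op 2 (reverse): [4 8 3 7 2 6 1 5 0]
After op 3 (in_shuffle): [2 4 6 8 1 3 5 7 0]
After op 4 (in_shuffle): [1 2 3 4 5 6 7 8 0]
After op 5 (in_shuffle): [5 1 6 2 7 3 8 4 0]
Card 6 is at position 2.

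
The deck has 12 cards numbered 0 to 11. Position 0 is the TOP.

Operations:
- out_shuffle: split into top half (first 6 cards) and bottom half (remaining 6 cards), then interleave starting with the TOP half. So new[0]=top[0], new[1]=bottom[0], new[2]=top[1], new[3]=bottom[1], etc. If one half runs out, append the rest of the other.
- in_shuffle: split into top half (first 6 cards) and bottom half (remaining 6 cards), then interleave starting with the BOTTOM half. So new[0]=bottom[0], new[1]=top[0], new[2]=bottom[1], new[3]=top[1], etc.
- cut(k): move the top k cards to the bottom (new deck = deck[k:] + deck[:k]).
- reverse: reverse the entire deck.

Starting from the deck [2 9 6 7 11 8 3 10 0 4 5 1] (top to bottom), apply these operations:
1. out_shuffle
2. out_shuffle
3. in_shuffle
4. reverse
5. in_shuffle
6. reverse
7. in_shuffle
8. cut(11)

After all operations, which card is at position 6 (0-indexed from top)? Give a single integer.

After op 1 (out_shuffle): [2 3 9 10 6 0 7 4 11 5 8 1]
After op 2 (out_shuffle): [2 7 3 4 9 11 10 5 6 8 0 1]
After op 3 (in_shuffle): [10 2 5 7 6 3 8 4 0 9 1 11]
After op 4 (reverse): [11 1 9 0 4 8 3 6 7 5 2 10]
After op 5 (in_shuffle): [3 11 6 1 7 9 5 0 2 4 10 8]
After op 6 (reverse): [8 10 4 2 0 5 9 7 1 6 11 3]
After op 7 (in_shuffle): [9 8 7 10 1 4 6 2 11 0 3 5]
After op 8 (cut(11)): [5 9 8 7 10 1 4 6 2 11 0 3]
Position 6: card 4.

Answer: 4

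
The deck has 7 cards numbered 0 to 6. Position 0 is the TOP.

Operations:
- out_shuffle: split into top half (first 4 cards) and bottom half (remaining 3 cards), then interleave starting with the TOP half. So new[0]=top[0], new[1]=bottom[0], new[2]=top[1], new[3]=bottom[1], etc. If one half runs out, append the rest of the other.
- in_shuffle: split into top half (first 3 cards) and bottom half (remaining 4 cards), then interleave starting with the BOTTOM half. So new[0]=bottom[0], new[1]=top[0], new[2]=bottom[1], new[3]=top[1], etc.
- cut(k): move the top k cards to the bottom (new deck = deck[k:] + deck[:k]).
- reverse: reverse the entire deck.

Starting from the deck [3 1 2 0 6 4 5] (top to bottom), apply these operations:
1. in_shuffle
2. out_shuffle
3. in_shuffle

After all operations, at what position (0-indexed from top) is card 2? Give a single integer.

After op 1 (in_shuffle): [0 3 6 1 4 2 5]
After op 2 (out_shuffle): [0 4 3 2 6 5 1]
After op 3 (in_shuffle): [2 0 6 4 5 3 1]
Card 2 is at position 0.

Answer: 0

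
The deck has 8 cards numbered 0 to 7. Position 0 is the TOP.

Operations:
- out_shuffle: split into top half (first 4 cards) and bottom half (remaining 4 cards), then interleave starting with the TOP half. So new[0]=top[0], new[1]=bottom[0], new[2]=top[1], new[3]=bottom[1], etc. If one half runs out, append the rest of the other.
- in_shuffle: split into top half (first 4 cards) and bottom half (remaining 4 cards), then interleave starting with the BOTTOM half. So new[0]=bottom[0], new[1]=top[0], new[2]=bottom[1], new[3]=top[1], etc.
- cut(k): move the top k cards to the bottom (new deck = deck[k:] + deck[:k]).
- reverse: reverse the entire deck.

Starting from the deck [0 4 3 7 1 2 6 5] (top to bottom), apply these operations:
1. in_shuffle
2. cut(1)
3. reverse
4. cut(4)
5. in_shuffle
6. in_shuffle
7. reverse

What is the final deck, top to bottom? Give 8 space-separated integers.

Answer: 4 0 7 3 6 2 1 5

Derivation:
After op 1 (in_shuffle): [1 0 2 4 6 3 5 7]
After op 2 (cut(1)): [0 2 4 6 3 5 7 1]
After op 3 (reverse): [1 7 5 3 6 4 2 0]
After op 4 (cut(4)): [6 4 2 0 1 7 5 3]
After op 5 (in_shuffle): [1 6 7 4 5 2 3 0]
After op 6 (in_shuffle): [5 1 2 6 3 7 0 4]
After op 7 (reverse): [4 0 7 3 6 2 1 5]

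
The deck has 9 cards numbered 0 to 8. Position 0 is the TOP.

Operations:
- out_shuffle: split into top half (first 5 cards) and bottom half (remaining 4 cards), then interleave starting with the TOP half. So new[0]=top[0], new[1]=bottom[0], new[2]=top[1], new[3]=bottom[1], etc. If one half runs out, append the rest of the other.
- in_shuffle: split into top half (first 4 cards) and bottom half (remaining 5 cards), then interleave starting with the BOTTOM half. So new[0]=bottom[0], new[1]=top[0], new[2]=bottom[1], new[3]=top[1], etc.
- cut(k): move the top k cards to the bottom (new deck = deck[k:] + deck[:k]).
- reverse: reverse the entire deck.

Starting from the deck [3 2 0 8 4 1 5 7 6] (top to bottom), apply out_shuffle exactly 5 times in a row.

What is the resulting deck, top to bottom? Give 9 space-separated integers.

After op 1 (out_shuffle): [3 1 2 5 0 7 8 6 4]
After op 2 (out_shuffle): [3 7 1 8 2 6 5 4 0]
After op 3 (out_shuffle): [3 6 7 5 1 4 8 0 2]
After op 4 (out_shuffle): [3 4 6 8 7 0 5 2 1]
After op 5 (out_shuffle): [3 0 4 5 6 2 8 1 7]

Answer: 3 0 4 5 6 2 8 1 7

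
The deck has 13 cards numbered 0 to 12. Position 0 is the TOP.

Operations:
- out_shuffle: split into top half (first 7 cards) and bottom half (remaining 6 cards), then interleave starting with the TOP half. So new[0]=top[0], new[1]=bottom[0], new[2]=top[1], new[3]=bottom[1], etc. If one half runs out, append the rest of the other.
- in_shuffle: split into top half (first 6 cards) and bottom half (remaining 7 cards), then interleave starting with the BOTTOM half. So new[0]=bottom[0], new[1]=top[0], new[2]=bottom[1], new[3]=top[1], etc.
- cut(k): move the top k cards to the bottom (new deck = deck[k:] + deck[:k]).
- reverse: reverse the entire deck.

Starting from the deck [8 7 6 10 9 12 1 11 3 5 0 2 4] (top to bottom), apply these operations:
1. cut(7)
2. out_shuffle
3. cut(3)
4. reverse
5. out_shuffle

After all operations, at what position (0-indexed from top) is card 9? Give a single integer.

After op 1 (cut(7)): [11 3 5 0 2 4 8 7 6 10 9 12 1]
After op 2 (out_shuffle): [11 7 3 6 5 10 0 9 2 12 4 1 8]
After op 3 (cut(3)): [6 5 10 0 9 2 12 4 1 8 11 7 3]
After op 4 (reverse): [3 7 11 8 1 4 12 2 9 0 10 5 6]
After op 5 (out_shuffle): [3 2 7 9 11 0 8 10 1 5 4 6 12]
Card 9 is at position 3.

Answer: 3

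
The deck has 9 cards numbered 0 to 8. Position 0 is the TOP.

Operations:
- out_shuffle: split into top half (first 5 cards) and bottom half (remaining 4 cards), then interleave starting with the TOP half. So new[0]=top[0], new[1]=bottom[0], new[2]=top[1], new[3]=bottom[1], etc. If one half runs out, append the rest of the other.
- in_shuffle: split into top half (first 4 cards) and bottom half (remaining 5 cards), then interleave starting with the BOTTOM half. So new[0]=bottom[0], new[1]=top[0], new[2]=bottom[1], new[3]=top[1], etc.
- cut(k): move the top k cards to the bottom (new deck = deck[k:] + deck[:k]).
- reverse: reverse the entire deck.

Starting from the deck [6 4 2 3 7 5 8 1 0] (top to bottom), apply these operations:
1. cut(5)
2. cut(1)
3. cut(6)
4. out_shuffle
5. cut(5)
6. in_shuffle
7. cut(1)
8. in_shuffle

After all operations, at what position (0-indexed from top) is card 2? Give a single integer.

Answer: 0

Derivation:
After op 1 (cut(5)): [5 8 1 0 6 4 2 3 7]
After op 2 (cut(1)): [8 1 0 6 4 2 3 7 5]
After op 3 (cut(6)): [3 7 5 8 1 0 6 4 2]
After op 4 (out_shuffle): [3 0 7 6 5 4 8 2 1]
After op 5 (cut(5)): [4 8 2 1 3 0 7 6 5]
After op 6 (in_shuffle): [3 4 0 8 7 2 6 1 5]
After op 7 (cut(1)): [4 0 8 7 2 6 1 5 3]
After op 8 (in_shuffle): [2 4 6 0 1 8 5 7 3]
Card 2 is at position 0.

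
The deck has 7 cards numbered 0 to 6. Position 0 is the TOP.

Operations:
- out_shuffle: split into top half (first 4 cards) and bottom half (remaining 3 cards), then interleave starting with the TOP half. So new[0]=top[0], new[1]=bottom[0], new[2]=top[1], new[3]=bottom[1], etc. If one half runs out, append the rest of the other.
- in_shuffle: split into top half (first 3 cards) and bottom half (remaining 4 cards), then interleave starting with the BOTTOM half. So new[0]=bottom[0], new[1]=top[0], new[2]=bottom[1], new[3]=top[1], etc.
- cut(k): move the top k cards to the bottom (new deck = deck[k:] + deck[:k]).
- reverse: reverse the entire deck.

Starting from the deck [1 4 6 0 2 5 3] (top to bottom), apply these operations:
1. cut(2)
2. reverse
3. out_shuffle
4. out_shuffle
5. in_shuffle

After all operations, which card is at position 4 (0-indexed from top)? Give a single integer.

Answer: 5

Derivation:
After op 1 (cut(2)): [6 0 2 5 3 1 4]
After op 2 (reverse): [4 1 3 5 2 0 6]
After op 3 (out_shuffle): [4 2 1 0 3 6 5]
After op 4 (out_shuffle): [4 3 2 6 1 5 0]
After op 5 (in_shuffle): [6 4 1 3 5 2 0]
Position 4: card 5.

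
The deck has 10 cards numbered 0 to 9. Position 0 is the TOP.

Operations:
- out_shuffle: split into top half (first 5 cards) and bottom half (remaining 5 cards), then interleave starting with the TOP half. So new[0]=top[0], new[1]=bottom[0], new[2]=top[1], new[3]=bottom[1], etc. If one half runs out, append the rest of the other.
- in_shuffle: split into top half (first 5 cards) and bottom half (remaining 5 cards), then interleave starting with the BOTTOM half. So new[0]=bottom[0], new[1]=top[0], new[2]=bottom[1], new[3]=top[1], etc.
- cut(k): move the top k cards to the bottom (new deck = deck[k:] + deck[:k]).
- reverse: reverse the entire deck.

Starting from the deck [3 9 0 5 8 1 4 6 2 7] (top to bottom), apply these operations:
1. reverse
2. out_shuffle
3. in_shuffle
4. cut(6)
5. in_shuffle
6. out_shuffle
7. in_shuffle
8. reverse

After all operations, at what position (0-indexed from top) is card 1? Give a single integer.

After op 1 (reverse): [7 2 6 4 1 8 5 0 9 3]
After op 2 (out_shuffle): [7 8 2 5 6 0 4 9 1 3]
After op 3 (in_shuffle): [0 7 4 8 9 2 1 5 3 6]
After op 4 (cut(6)): [1 5 3 6 0 7 4 8 9 2]
After op 5 (in_shuffle): [7 1 4 5 8 3 9 6 2 0]
After op 6 (out_shuffle): [7 3 1 9 4 6 5 2 8 0]
After op 7 (in_shuffle): [6 7 5 3 2 1 8 9 0 4]
After op 8 (reverse): [4 0 9 8 1 2 3 5 7 6]
Card 1 is at position 4.

Answer: 4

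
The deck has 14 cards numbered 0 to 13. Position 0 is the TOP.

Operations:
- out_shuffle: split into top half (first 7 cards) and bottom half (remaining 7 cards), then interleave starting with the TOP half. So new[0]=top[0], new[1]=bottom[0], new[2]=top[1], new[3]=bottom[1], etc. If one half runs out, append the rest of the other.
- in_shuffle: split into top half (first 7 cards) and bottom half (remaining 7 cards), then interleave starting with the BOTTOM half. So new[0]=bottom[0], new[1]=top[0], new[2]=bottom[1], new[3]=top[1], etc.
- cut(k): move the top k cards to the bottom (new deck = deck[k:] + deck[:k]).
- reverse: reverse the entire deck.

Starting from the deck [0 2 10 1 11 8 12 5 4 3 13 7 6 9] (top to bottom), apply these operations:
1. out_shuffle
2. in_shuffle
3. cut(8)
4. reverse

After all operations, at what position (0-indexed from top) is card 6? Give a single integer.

After op 1 (out_shuffle): [0 5 2 4 10 3 1 13 11 7 8 6 12 9]
After op 2 (in_shuffle): [13 0 11 5 7 2 8 4 6 10 12 3 9 1]
After op 3 (cut(8)): [6 10 12 3 9 1 13 0 11 5 7 2 8 4]
After op 4 (reverse): [4 8 2 7 5 11 0 13 1 9 3 12 10 6]
Card 6 is at position 13.

Answer: 13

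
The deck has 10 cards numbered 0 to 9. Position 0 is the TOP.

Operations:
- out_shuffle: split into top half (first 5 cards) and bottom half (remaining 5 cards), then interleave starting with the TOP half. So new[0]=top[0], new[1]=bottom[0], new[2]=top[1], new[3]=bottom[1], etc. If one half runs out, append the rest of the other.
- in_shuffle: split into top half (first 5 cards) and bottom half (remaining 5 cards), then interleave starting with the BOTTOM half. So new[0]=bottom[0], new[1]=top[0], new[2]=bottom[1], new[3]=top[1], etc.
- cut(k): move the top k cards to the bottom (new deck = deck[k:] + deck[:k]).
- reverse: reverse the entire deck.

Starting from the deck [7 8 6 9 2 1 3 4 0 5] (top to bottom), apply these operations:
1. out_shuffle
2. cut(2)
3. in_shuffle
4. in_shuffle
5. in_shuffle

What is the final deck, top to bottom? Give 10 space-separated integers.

Answer: 2 6 1 0 3 7 9 8 5 4

Derivation:
After op 1 (out_shuffle): [7 1 8 3 6 4 9 0 2 5]
After op 2 (cut(2)): [8 3 6 4 9 0 2 5 7 1]
After op 3 (in_shuffle): [0 8 2 3 5 6 7 4 1 9]
After op 4 (in_shuffle): [6 0 7 8 4 2 1 3 9 5]
After op 5 (in_shuffle): [2 6 1 0 3 7 9 8 5 4]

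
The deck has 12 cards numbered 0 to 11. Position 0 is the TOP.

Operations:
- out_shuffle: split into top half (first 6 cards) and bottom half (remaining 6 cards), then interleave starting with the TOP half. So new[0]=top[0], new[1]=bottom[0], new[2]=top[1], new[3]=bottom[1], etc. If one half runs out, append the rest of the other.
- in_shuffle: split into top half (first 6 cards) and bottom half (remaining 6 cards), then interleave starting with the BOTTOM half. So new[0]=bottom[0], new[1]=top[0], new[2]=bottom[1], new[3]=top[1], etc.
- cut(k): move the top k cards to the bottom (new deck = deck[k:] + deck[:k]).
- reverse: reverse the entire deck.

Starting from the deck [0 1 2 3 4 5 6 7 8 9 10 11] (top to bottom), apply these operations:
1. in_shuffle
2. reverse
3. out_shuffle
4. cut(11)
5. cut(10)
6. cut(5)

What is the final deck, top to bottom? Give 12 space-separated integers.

Answer: 11 8 4 1 10 7 3 0 9 6 5 2

Derivation:
After op 1 (in_shuffle): [6 0 7 1 8 2 9 3 10 4 11 5]
After op 2 (reverse): [5 11 4 10 3 9 2 8 1 7 0 6]
After op 3 (out_shuffle): [5 2 11 8 4 1 10 7 3 0 9 6]
After op 4 (cut(11)): [6 5 2 11 8 4 1 10 7 3 0 9]
After op 5 (cut(10)): [0 9 6 5 2 11 8 4 1 10 7 3]
After op 6 (cut(5)): [11 8 4 1 10 7 3 0 9 6 5 2]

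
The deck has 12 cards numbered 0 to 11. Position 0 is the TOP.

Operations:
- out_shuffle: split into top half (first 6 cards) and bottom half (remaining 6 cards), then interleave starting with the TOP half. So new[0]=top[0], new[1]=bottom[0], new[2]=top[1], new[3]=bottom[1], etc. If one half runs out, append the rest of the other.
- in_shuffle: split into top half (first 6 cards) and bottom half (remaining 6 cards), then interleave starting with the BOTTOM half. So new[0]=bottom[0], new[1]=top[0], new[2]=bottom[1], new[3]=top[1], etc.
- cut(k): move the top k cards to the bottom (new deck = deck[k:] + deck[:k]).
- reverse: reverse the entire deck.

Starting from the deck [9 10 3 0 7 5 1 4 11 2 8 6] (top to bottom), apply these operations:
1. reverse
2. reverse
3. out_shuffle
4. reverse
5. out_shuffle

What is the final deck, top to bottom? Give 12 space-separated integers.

Answer: 6 11 5 3 8 4 7 10 2 1 0 9

Derivation:
After op 1 (reverse): [6 8 2 11 4 1 5 7 0 3 10 9]
After op 2 (reverse): [9 10 3 0 7 5 1 4 11 2 8 6]
After op 3 (out_shuffle): [9 1 10 4 3 11 0 2 7 8 5 6]
After op 4 (reverse): [6 5 8 7 2 0 11 3 4 10 1 9]
After op 5 (out_shuffle): [6 11 5 3 8 4 7 10 2 1 0 9]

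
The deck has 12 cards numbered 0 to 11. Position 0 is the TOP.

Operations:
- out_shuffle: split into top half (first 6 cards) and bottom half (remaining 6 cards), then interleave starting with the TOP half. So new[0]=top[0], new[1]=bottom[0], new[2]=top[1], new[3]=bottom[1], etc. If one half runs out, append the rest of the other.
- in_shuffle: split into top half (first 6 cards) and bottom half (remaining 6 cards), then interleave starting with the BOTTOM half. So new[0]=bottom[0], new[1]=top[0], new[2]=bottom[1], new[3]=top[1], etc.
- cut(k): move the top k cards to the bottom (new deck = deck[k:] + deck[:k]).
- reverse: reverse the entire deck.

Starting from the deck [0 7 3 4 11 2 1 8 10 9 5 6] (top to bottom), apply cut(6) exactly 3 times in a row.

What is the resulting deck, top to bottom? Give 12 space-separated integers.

Answer: 1 8 10 9 5 6 0 7 3 4 11 2

Derivation:
After op 1 (cut(6)): [1 8 10 9 5 6 0 7 3 4 11 2]
After op 2 (cut(6)): [0 7 3 4 11 2 1 8 10 9 5 6]
After op 3 (cut(6)): [1 8 10 9 5 6 0 7 3 4 11 2]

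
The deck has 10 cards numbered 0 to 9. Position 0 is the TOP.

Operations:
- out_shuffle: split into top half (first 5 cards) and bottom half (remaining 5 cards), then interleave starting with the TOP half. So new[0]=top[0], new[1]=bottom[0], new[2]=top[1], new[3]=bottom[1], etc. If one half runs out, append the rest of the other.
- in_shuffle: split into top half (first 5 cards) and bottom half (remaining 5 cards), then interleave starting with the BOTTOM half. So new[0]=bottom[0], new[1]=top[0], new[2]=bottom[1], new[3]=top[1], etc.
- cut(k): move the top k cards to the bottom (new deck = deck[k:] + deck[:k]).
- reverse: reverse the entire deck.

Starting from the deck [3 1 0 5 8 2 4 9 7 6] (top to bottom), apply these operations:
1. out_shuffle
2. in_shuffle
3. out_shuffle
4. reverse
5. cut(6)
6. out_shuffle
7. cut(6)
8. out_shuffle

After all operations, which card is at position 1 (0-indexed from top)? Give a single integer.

After op 1 (out_shuffle): [3 2 1 4 0 9 5 7 8 6]
After op 2 (in_shuffle): [9 3 5 2 7 1 8 4 6 0]
After op 3 (out_shuffle): [9 1 3 8 5 4 2 6 7 0]
After op 4 (reverse): [0 7 6 2 4 5 8 3 1 9]
After op 5 (cut(6)): [8 3 1 9 0 7 6 2 4 5]
After op 6 (out_shuffle): [8 7 3 6 1 2 9 4 0 5]
After op 7 (cut(6)): [9 4 0 5 8 7 3 6 1 2]
After op 8 (out_shuffle): [9 7 4 3 0 6 5 1 8 2]
Position 1: card 7.

Answer: 7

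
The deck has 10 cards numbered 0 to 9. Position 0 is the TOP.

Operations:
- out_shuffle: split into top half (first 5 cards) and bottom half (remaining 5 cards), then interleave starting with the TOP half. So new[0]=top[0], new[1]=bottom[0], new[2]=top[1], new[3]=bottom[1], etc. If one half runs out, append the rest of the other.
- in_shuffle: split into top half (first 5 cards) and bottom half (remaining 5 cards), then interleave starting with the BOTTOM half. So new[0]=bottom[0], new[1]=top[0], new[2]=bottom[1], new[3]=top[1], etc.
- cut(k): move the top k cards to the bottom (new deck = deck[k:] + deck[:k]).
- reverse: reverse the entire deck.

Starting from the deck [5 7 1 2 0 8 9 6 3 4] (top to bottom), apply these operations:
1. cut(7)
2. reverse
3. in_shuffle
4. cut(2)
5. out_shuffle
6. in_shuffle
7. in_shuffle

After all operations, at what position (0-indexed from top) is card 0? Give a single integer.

After op 1 (cut(7)): [6 3 4 5 7 1 2 0 8 9]
After op 2 (reverse): [9 8 0 2 1 7 5 4 3 6]
After op 3 (in_shuffle): [7 9 5 8 4 0 3 2 6 1]
After op 4 (cut(2)): [5 8 4 0 3 2 6 1 7 9]
After op 5 (out_shuffle): [5 2 8 6 4 1 0 7 3 9]
After op 6 (in_shuffle): [1 5 0 2 7 8 3 6 9 4]
After op 7 (in_shuffle): [8 1 3 5 6 0 9 2 4 7]
Card 0 is at position 5.

Answer: 5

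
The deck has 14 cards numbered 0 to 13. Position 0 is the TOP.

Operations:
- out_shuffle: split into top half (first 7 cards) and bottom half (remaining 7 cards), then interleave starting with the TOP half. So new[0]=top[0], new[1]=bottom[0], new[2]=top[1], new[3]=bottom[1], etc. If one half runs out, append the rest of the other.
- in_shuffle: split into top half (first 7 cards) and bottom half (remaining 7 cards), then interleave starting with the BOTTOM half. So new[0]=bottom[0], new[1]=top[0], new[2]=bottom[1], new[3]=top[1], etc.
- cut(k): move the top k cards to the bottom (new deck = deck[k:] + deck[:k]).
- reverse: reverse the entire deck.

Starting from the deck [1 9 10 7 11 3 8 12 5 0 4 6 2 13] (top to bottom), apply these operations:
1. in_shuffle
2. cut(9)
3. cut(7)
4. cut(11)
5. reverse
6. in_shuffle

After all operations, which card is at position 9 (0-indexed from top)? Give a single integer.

After op 1 (in_shuffle): [12 1 5 9 0 10 4 7 6 11 2 3 13 8]
After op 2 (cut(9)): [11 2 3 13 8 12 1 5 9 0 10 4 7 6]
After op 3 (cut(7)): [5 9 0 10 4 7 6 11 2 3 13 8 12 1]
After op 4 (cut(11)): [8 12 1 5 9 0 10 4 7 6 11 2 3 13]
After op 5 (reverse): [13 3 2 11 6 7 4 10 0 9 5 1 12 8]
After op 6 (in_shuffle): [10 13 0 3 9 2 5 11 1 6 12 7 8 4]
Position 9: card 6.

Answer: 6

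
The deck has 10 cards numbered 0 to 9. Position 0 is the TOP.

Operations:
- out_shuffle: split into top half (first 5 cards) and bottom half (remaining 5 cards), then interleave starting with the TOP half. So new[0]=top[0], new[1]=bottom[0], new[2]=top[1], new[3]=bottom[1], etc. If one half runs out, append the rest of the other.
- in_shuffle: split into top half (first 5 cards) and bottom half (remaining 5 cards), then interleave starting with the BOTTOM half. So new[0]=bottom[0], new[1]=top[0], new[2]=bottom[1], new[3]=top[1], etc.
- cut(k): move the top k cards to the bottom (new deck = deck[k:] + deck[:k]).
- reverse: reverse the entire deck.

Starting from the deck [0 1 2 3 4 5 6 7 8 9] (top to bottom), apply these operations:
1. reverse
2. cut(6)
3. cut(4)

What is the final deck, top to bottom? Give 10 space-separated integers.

After op 1 (reverse): [9 8 7 6 5 4 3 2 1 0]
After op 2 (cut(6)): [3 2 1 0 9 8 7 6 5 4]
After op 3 (cut(4)): [9 8 7 6 5 4 3 2 1 0]

Answer: 9 8 7 6 5 4 3 2 1 0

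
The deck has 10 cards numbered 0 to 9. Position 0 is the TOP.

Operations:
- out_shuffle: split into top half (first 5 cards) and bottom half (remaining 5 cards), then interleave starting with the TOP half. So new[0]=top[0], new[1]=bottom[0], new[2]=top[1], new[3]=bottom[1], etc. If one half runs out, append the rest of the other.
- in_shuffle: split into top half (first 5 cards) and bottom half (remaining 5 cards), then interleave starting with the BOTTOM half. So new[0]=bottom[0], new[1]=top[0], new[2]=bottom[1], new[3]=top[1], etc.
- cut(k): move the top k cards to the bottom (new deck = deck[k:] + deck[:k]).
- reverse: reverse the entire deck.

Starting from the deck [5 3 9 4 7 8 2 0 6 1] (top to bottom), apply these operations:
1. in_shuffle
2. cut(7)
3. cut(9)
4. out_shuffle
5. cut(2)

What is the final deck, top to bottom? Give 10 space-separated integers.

Answer: 4 2 1 3 7 0 8 9 6 5

Derivation:
After op 1 (in_shuffle): [8 5 2 3 0 9 6 4 1 7]
After op 2 (cut(7)): [4 1 7 8 5 2 3 0 9 6]
After op 3 (cut(9)): [6 4 1 7 8 5 2 3 0 9]
After op 4 (out_shuffle): [6 5 4 2 1 3 7 0 8 9]
After op 5 (cut(2)): [4 2 1 3 7 0 8 9 6 5]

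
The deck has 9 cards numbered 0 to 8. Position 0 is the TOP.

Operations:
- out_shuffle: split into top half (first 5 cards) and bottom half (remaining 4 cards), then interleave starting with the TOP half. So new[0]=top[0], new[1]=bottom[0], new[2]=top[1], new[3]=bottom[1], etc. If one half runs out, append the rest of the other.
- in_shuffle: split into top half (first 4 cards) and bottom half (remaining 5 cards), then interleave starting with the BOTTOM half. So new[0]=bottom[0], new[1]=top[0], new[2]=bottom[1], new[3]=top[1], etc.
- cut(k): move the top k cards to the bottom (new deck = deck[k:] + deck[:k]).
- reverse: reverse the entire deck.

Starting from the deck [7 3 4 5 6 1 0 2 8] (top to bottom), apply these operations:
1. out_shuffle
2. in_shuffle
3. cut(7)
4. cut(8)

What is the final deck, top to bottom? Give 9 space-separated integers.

After op 1 (out_shuffle): [7 1 3 0 4 2 5 8 6]
After op 2 (in_shuffle): [4 7 2 1 5 3 8 0 6]
After op 3 (cut(7)): [0 6 4 7 2 1 5 3 8]
After op 4 (cut(8)): [8 0 6 4 7 2 1 5 3]

Answer: 8 0 6 4 7 2 1 5 3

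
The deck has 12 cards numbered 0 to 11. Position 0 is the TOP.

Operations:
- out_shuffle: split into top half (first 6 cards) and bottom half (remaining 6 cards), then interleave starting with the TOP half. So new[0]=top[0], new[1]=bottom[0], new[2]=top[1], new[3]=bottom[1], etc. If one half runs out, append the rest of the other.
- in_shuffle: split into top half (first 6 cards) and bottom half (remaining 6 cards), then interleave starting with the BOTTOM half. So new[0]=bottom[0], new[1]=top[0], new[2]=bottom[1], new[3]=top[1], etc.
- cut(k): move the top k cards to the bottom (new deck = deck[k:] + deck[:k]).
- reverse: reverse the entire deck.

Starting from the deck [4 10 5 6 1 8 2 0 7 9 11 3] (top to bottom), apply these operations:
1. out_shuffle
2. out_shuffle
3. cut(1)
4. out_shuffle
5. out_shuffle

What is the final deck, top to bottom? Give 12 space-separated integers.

After op 1 (out_shuffle): [4 2 10 0 5 7 6 9 1 11 8 3]
After op 2 (out_shuffle): [4 6 2 9 10 1 0 11 5 8 7 3]
After op 3 (cut(1)): [6 2 9 10 1 0 11 5 8 7 3 4]
After op 4 (out_shuffle): [6 11 2 5 9 8 10 7 1 3 0 4]
After op 5 (out_shuffle): [6 10 11 7 2 1 5 3 9 0 8 4]

Answer: 6 10 11 7 2 1 5 3 9 0 8 4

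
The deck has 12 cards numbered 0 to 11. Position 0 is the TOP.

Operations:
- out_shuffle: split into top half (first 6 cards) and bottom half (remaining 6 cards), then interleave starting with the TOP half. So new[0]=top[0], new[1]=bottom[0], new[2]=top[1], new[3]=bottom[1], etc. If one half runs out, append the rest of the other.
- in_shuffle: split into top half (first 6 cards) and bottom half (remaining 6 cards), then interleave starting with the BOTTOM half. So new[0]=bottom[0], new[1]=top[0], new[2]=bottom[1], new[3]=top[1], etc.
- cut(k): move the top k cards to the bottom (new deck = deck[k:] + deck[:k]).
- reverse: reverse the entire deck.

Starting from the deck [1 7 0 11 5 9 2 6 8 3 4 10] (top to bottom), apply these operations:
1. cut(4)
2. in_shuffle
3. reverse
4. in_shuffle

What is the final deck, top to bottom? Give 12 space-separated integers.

Answer: 2 3 1 11 9 8 10 0 5 6 4 7

Derivation:
After op 1 (cut(4)): [5 9 2 6 8 3 4 10 1 7 0 11]
After op 2 (in_shuffle): [4 5 10 9 1 2 7 6 0 8 11 3]
After op 3 (reverse): [3 11 8 0 6 7 2 1 9 10 5 4]
After op 4 (in_shuffle): [2 3 1 11 9 8 10 0 5 6 4 7]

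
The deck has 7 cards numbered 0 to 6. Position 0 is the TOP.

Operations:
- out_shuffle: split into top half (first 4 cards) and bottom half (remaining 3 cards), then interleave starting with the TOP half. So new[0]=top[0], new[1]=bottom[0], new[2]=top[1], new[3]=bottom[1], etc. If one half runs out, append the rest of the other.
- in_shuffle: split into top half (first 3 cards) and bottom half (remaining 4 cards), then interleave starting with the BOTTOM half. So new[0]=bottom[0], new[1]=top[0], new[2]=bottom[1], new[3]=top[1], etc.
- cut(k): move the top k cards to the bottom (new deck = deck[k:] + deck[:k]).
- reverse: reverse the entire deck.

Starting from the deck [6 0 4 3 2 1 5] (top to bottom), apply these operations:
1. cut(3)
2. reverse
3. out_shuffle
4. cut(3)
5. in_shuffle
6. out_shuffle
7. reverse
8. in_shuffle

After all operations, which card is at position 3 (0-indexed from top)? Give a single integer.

After op 1 (cut(3)): [3 2 1 5 6 0 4]
After op 2 (reverse): [4 0 6 5 1 2 3]
After op 3 (out_shuffle): [4 1 0 2 6 3 5]
After op 4 (cut(3)): [2 6 3 5 4 1 0]
After op 5 (in_shuffle): [5 2 4 6 1 3 0]
After op 6 (out_shuffle): [5 1 2 3 4 0 6]
After op 7 (reverse): [6 0 4 3 2 1 5]
After op 8 (in_shuffle): [3 6 2 0 1 4 5]
Position 3: card 0.

Answer: 0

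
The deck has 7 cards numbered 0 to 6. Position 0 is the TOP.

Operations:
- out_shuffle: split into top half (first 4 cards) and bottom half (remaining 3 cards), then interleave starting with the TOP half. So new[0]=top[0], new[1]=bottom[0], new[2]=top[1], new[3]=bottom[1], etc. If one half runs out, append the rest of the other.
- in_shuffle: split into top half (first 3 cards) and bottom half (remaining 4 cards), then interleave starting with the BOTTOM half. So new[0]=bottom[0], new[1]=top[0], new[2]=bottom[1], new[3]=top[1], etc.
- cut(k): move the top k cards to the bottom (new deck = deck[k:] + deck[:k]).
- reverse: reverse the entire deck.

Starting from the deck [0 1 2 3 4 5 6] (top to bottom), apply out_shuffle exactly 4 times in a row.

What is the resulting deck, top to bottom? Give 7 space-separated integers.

Answer: 0 4 1 5 2 6 3

Derivation:
After op 1 (out_shuffle): [0 4 1 5 2 6 3]
After op 2 (out_shuffle): [0 2 4 6 1 3 5]
After op 3 (out_shuffle): [0 1 2 3 4 5 6]
After op 4 (out_shuffle): [0 4 1 5 2 6 3]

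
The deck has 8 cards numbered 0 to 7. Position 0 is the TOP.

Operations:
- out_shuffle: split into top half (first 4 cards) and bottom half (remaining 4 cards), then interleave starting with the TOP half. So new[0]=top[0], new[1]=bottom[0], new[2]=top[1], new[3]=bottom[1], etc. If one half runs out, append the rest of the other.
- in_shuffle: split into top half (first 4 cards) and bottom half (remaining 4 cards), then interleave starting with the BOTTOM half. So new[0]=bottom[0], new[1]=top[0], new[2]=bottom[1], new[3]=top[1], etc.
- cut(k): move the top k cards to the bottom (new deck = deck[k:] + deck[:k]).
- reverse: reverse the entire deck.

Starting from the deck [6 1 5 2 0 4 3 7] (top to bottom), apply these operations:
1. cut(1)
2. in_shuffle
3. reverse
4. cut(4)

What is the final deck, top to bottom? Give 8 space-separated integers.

After op 1 (cut(1)): [1 5 2 0 4 3 7 6]
After op 2 (in_shuffle): [4 1 3 5 7 2 6 0]
After op 3 (reverse): [0 6 2 7 5 3 1 4]
After op 4 (cut(4)): [5 3 1 4 0 6 2 7]

Answer: 5 3 1 4 0 6 2 7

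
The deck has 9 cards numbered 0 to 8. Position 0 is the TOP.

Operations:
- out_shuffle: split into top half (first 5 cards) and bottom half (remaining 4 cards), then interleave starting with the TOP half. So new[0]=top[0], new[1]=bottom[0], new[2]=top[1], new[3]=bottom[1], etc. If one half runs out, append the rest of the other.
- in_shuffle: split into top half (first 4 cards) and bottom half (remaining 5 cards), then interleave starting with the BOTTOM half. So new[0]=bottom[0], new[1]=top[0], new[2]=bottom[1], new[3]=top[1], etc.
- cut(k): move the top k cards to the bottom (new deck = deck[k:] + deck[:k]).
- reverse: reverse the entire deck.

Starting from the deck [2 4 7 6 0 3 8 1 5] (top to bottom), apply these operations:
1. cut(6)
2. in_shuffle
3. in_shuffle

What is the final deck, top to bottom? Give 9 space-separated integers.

Answer: 6 4 5 8 0 7 2 1 3

Derivation:
After op 1 (cut(6)): [8 1 5 2 4 7 6 0 3]
After op 2 (in_shuffle): [4 8 7 1 6 5 0 2 3]
After op 3 (in_shuffle): [6 4 5 8 0 7 2 1 3]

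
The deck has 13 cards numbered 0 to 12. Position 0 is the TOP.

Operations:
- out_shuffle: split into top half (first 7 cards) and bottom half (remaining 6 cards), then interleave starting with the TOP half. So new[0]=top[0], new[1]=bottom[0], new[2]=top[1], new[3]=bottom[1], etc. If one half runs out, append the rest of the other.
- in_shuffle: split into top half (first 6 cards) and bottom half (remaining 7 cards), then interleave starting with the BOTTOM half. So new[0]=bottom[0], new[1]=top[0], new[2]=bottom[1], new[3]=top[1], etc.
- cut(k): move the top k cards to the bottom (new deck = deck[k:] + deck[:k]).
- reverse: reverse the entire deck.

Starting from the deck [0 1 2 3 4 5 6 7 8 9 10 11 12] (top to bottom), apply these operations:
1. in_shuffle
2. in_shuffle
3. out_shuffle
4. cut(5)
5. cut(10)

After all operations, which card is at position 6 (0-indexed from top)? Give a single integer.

Answer: 10

Derivation:
After op 1 (in_shuffle): [6 0 7 1 8 2 9 3 10 4 11 5 12]
After op 2 (in_shuffle): [9 6 3 0 10 7 4 1 11 8 5 2 12]
After op 3 (out_shuffle): [9 1 6 11 3 8 0 5 10 2 7 12 4]
After op 4 (cut(5)): [8 0 5 10 2 7 12 4 9 1 6 11 3]
After op 5 (cut(10)): [6 11 3 8 0 5 10 2 7 12 4 9 1]
Position 6: card 10.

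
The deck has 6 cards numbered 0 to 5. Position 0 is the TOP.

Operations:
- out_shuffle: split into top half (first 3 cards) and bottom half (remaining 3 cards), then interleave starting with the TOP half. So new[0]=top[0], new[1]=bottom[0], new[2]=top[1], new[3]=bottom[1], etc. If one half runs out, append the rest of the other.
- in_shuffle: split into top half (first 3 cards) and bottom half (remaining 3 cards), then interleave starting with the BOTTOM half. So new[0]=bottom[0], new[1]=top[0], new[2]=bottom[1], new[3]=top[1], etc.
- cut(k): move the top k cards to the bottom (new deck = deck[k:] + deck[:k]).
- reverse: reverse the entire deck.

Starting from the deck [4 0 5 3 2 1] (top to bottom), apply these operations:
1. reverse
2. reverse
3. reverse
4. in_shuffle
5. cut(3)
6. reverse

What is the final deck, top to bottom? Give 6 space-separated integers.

Answer: 0 1 5 3 4 2

Derivation:
After op 1 (reverse): [1 2 3 5 0 4]
After op 2 (reverse): [4 0 5 3 2 1]
After op 3 (reverse): [1 2 3 5 0 4]
After op 4 (in_shuffle): [5 1 0 2 4 3]
After op 5 (cut(3)): [2 4 3 5 1 0]
After op 6 (reverse): [0 1 5 3 4 2]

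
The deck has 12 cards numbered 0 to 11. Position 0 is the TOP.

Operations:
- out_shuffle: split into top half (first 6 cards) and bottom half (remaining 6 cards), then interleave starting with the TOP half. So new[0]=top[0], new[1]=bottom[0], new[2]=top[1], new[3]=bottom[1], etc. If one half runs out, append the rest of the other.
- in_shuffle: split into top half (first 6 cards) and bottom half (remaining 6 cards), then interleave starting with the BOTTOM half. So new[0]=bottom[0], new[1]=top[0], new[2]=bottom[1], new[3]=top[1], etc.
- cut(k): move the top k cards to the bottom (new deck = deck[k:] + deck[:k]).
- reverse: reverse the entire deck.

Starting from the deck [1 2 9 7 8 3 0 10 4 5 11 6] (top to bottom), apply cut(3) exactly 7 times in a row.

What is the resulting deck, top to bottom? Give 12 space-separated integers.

After op 1 (cut(3)): [7 8 3 0 10 4 5 11 6 1 2 9]
After op 2 (cut(3)): [0 10 4 5 11 6 1 2 9 7 8 3]
After op 3 (cut(3)): [5 11 6 1 2 9 7 8 3 0 10 4]
After op 4 (cut(3)): [1 2 9 7 8 3 0 10 4 5 11 6]
After op 5 (cut(3)): [7 8 3 0 10 4 5 11 6 1 2 9]
After op 6 (cut(3)): [0 10 4 5 11 6 1 2 9 7 8 3]
After op 7 (cut(3)): [5 11 6 1 2 9 7 8 3 0 10 4]

Answer: 5 11 6 1 2 9 7 8 3 0 10 4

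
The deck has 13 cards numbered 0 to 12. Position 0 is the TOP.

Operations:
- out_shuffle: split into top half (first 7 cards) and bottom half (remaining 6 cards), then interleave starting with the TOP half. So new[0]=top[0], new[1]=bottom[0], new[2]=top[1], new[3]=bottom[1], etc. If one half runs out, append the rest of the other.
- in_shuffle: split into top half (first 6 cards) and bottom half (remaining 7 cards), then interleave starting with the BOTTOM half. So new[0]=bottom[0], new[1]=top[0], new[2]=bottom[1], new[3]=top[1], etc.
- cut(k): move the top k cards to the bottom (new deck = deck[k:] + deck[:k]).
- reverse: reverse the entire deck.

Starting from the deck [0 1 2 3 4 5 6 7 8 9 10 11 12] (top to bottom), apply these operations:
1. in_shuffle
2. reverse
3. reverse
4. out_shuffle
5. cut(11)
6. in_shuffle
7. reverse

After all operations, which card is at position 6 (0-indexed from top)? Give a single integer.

After op 1 (in_shuffle): [6 0 7 1 8 2 9 3 10 4 11 5 12]
After op 2 (reverse): [12 5 11 4 10 3 9 2 8 1 7 0 6]
After op 3 (reverse): [6 0 7 1 8 2 9 3 10 4 11 5 12]
After op 4 (out_shuffle): [6 3 0 10 7 4 1 11 8 5 2 12 9]
After op 5 (cut(11)): [12 9 6 3 0 10 7 4 1 11 8 5 2]
After op 6 (in_shuffle): [7 12 4 9 1 6 11 3 8 0 5 10 2]
After op 7 (reverse): [2 10 5 0 8 3 11 6 1 9 4 12 7]
Position 6: card 11.

Answer: 11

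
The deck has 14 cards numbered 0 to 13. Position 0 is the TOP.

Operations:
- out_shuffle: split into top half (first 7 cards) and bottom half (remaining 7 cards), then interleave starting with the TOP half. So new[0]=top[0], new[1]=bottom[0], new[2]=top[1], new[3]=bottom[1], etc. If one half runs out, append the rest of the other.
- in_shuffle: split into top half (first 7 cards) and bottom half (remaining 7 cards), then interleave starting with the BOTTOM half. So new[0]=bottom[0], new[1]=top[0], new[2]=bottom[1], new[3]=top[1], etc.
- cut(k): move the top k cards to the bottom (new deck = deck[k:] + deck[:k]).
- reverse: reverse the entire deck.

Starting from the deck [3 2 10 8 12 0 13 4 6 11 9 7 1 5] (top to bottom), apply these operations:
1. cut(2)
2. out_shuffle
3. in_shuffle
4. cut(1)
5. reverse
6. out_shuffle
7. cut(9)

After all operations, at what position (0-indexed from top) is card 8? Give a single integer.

Answer: 10

Derivation:
After op 1 (cut(2)): [10 8 12 0 13 4 6 11 9 7 1 5 3 2]
After op 2 (out_shuffle): [10 11 8 9 12 7 0 1 13 5 4 3 6 2]
After op 3 (in_shuffle): [1 10 13 11 5 8 4 9 3 12 6 7 2 0]
After op 4 (cut(1)): [10 13 11 5 8 4 9 3 12 6 7 2 0 1]
After op 5 (reverse): [1 0 2 7 6 12 3 9 4 8 5 11 13 10]
After op 6 (out_shuffle): [1 9 0 4 2 8 7 5 6 11 12 13 3 10]
After op 7 (cut(9)): [11 12 13 3 10 1 9 0 4 2 8 7 5 6]
Card 8 is at position 10.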